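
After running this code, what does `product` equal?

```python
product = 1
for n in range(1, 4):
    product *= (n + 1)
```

Let's trace through this code step by step.

Initialize: product = 1
Entering loop: for n in range(1, 4):

After execution: product = 24
24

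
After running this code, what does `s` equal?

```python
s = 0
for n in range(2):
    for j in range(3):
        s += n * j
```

Let's trace through this code step by step.

Initialize: s = 0
Entering loop: for n in range(2):

After execution: s = 3
3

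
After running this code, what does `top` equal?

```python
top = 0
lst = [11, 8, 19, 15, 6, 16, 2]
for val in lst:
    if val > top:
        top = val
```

Let's trace through this code step by step.

Initialize: top = 0
Initialize: lst = [11, 8, 19, 15, 6, 16, 2]
Entering loop: for val in lst:

After execution: top = 19
19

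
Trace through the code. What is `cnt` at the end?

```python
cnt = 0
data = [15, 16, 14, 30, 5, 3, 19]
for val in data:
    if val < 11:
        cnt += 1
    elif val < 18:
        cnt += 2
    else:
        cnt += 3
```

Let's trace through this code step by step.

Initialize: cnt = 0
Initialize: data = [15, 16, 14, 30, 5, 3, 19]
Entering loop: for val in data:

After execution: cnt = 14
14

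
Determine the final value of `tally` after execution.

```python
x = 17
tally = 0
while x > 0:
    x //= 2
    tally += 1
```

Let's trace through this code step by step.

Initialize: x = 17
Initialize: tally = 0
Entering loop: while x > 0:

After execution: tally = 5
5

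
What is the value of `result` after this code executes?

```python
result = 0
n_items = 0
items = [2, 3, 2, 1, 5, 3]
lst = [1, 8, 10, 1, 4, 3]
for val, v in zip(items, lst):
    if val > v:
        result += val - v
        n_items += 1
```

Let's trace through this code step by step.

Initialize: result = 0
Initialize: n_items = 0
Initialize: items = [2, 3, 2, 1, 5, 3]
Initialize: lst = [1, 8, 10, 1, 4, 3]
Entering loop: for val, v in zip(items, lst):

After execution: result = 2
2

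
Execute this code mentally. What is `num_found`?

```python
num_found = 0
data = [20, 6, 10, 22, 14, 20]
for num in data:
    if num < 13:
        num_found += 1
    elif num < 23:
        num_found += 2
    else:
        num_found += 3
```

Let's trace through this code step by step.

Initialize: num_found = 0
Initialize: data = [20, 6, 10, 22, 14, 20]
Entering loop: for num in data:

After execution: num_found = 10
10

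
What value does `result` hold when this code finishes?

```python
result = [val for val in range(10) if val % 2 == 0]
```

Let's trace through this code step by step.

Initialize: result = [val for val in range(10) if val % 2 == 0]

After execution: result = [0, 2, 4, 6, 8]
[0, 2, 4, 6, 8]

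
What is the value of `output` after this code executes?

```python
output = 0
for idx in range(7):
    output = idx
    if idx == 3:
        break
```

Let's trace through this code step by step.

Initialize: output = 0
Entering loop: for idx in range(7):

After execution: output = 3
3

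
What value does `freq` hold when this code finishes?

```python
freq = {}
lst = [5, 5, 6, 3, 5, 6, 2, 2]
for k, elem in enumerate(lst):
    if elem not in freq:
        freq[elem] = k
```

Let's trace through this code step by step.

Initialize: freq = {}
Initialize: lst = [5, 5, 6, 3, 5, 6, 2, 2]
Entering loop: for k, elem in enumerate(lst):

After execution: freq = {5: 0, 6: 2, 3: 3, 2: 6}
{5: 0, 6: 2, 3: 3, 2: 6}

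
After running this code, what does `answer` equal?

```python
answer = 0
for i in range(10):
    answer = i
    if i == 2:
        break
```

Let's trace through this code step by step.

Initialize: answer = 0
Entering loop: for i in range(10):

After execution: answer = 2
2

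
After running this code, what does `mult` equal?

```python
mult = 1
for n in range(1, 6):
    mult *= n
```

Let's trace through this code step by step.

Initialize: mult = 1
Entering loop: for n in range(1, 6):

After execution: mult = 120
120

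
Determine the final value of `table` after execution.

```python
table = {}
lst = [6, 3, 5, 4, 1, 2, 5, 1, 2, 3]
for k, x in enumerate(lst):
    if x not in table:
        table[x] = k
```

Let's trace through this code step by step.

Initialize: table = {}
Initialize: lst = [6, 3, 5, 4, 1, 2, 5, 1, 2, 3]
Entering loop: for k, x in enumerate(lst):

After execution: table = {6: 0, 3: 1, 5: 2, 4: 3, 1: 4, 2: 5}
{6: 0, 3: 1, 5: 2, 4: 3, 1: 4, 2: 5}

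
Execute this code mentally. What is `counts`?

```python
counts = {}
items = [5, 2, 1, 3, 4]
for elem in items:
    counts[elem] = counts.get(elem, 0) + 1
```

Let's trace through this code step by step.

Initialize: counts = {}
Initialize: items = [5, 2, 1, 3, 4]
Entering loop: for elem in items:

After execution: counts = {5: 1, 2: 1, 1: 1, 3: 1, 4: 1}
{5: 1, 2: 1, 1: 1, 3: 1, 4: 1}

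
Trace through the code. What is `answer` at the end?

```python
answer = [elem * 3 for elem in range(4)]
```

Let's trace through this code step by step.

Initialize: answer = [elem * 3 for elem in range(4)]

After execution: answer = [0, 3, 6, 9]
[0, 3, 6, 9]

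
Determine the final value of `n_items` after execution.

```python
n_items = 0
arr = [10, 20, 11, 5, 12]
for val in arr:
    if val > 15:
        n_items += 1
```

Let's trace through this code step by step.

Initialize: n_items = 0
Initialize: arr = [10, 20, 11, 5, 12]
Entering loop: for val in arr:

After execution: n_items = 1
1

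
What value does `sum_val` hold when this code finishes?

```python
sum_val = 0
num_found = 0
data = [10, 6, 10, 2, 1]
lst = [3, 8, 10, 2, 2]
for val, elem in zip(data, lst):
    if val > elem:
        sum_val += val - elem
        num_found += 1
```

Let's trace through this code step by step.

Initialize: sum_val = 0
Initialize: num_found = 0
Initialize: data = [10, 6, 10, 2, 1]
Initialize: lst = [3, 8, 10, 2, 2]
Entering loop: for val, elem in zip(data, lst):

After execution: sum_val = 7
7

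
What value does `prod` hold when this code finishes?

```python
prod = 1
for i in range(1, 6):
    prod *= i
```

Let's trace through this code step by step.

Initialize: prod = 1
Entering loop: for i in range(1, 6):

After execution: prod = 120
120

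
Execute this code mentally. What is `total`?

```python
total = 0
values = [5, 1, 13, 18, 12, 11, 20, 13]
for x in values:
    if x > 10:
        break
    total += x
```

Let's trace through this code step by step.

Initialize: total = 0
Initialize: values = [5, 1, 13, 18, 12, 11, 20, 13]
Entering loop: for x in values:

After execution: total = 6
6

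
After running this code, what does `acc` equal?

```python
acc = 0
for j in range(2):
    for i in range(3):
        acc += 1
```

Let's trace through this code step by step.

Initialize: acc = 0
Entering loop: for j in range(2):

After execution: acc = 6
6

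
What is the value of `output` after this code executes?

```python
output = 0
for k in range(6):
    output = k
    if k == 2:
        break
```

Let's trace through this code step by step.

Initialize: output = 0
Entering loop: for k in range(6):

After execution: output = 2
2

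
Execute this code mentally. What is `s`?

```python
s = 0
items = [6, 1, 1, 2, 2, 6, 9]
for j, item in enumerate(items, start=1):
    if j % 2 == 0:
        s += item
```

Let's trace through this code step by step.

Initialize: s = 0
Initialize: items = [6, 1, 1, 2, 2, 6, 9]
Entering loop: for j, item in enumerate(items, start=1):

After execution: s = 9
9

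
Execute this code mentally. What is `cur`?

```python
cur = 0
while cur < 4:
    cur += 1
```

Let's trace through this code step by step.

Initialize: cur = 0
Entering loop: while cur < 4:

After execution: cur = 4
4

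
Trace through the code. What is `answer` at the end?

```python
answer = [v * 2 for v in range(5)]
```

Let's trace through this code step by step.

Initialize: answer = [v * 2 for v in range(5)]

After execution: answer = [0, 2, 4, 6, 8]
[0, 2, 4, 6, 8]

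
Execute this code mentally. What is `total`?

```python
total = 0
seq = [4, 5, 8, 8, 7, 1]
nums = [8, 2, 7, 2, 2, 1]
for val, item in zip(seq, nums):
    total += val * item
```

Let's trace through this code step by step.

Initialize: total = 0
Initialize: seq = [4, 5, 8, 8, 7, 1]
Initialize: nums = [8, 2, 7, 2, 2, 1]
Entering loop: for val, item in zip(seq, nums):

After execution: total = 129
129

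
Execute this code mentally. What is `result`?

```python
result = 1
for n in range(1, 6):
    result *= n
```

Let's trace through this code step by step.

Initialize: result = 1
Entering loop: for n in range(1, 6):

After execution: result = 120
120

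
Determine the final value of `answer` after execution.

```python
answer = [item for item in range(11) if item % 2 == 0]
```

Let's trace through this code step by step.

Initialize: answer = [item for item in range(11) if item % 2 == 0]

After execution: answer = [0, 2, 4, 6, 8, 10]
[0, 2, 4, 6, 8, 10]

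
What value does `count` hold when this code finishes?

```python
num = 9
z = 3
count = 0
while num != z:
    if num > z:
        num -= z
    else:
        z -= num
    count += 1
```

Let's trace through this code step by step.

Initialize: num = 9
Initialize: z = 3
Initialize: count = 0
Entering loop: while num != z:

After execution: count = 2
2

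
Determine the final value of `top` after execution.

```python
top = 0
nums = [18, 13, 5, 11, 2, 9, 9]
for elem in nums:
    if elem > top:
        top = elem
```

Let's trace through this code step by step.

Initialize: top = 0
Initialize: nums = [18, 13, 5, 11, 2, 9, 9]
Entering loop: for elem in nums:

After execution: top = 18
18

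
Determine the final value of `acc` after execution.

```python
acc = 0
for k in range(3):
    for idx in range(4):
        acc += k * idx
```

Let's trace through this code step by step.

Initialize: acc = 0
Entering loop: for k in range(3):

After execution: acc = 18
18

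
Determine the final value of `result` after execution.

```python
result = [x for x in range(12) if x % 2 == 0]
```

Let's trace through this code step by step.

Initialize: result = [x for x in range(12) if x % 2 == 0]

After execution: result = [0, 2, 4, 6, 8, 10]
[0, 2, 4, 6, 8, 10]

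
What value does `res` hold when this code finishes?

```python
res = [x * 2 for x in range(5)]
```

Let's trace through this code step by step.

Initialize: res = [x * 2 for x in range(5)]

After execution: res = [0, 2, 4, 6, 8]
[0, 2, 4, 6, 8]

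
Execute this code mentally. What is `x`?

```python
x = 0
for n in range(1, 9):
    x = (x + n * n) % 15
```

Let's trace through this code step by step.

Initialize: x = 0
Entering loop: for n in range(1, 9):

After execution: x = 9
9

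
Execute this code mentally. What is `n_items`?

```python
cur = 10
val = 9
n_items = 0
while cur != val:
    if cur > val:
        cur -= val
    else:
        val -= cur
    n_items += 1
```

Let's trace through this code step by step.

Initialize: cur = 10
Initialize: val = 9
Initialize: n_items = 0
Entering loop: while cur != val:

After execution: n_items = 9
9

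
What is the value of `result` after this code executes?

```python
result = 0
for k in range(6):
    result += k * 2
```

Let's trace through this code step by step.

Initialize: result = 0
Entering loop: for k in range(6):

After execution: result = 30
30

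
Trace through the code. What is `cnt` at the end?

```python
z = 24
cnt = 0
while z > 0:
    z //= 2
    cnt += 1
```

Let's trace through this code step by step.

Initialize: z = 24
Initialize: cnt = 0
Entering loop: while z > 0:

After execution: cnt = 5
5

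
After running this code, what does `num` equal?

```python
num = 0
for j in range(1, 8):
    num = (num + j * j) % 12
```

Let's trace through this code step by step.

Initialize: num = 0
Entering loop: for j in range(1, 8):

After execution: num = 8
8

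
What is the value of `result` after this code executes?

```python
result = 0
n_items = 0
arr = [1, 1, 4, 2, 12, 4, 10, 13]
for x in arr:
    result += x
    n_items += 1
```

Let's trace through this code step by step.

Initialize: result = 0
Initialize: n_items = 0
Initialize: arr = [1, 1, 4, 2, 12, 4, 10, 13]
Entering loop: for x in arr:

After execution: result = 47
47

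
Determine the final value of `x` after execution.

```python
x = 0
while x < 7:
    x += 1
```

Let's trace through this code step by step.

Initialize: x = 0
Entering loop: while x < 7:

After execution: x = 7
7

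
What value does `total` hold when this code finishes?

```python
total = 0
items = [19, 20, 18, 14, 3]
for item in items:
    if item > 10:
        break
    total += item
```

Let's trace through this code step by step.

Initialize: total = 0
Initialize: items = [19, 20, 18, 14, 3]
Entering loop: for item in items:

After execution: total = 0
0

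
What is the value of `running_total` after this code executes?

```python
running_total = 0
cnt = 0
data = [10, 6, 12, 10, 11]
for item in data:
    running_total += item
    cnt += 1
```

Let's trace through this code step by step.

Initialize: running_total = 0
Initialize: cnt = 0
Initialize: data = [10, 6, 12, 10, 11]
Entering loop: for item in data:

After execution: running_total = 49
49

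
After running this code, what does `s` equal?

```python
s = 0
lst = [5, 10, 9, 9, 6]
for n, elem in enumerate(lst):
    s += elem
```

Let's trace through this code step by step.

Initialize: s = 0
Initialize: lst = [5, 10, 9, 9, 6]
Entering loop: for n, elem in enumerate(lst):

After execution: s = 39
39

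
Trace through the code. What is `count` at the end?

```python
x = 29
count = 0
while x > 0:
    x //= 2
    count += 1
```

Let's trace through this code step by step.

Initialize: x = 29
Initialize: count = 0
Entering loop: while x > 0:

After execution: count = 5
5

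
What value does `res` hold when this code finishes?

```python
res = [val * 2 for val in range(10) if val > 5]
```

Let's trace through this code step by step.

Initialize: res = [val * 2 for val in range(10) if val > 5]

After execution: res = [12, 14, 16, 18]
[12, 14, 16, 18]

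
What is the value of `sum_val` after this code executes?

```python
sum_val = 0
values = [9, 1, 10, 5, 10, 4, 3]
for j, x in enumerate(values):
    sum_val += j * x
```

Let's trace through this code step by step.

Initialize: sum_val = 0
Initialize: values = [9, 1, 10, 5, 10, 4, 3]
Entering loop: for j, x in enumerate(values):

After execution: sum_val = 114
114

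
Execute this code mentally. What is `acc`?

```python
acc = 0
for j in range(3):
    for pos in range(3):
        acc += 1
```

Let's trace through this code step by step.

Initialize: acc = 0
Entering loop: for j in range(3):

After execution: acc = 9
9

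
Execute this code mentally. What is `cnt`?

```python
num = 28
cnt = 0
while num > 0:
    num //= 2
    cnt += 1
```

Let's trace through this code step by step.

Initialize: num = 28
Initialize: cnt = 0
Entering loop: while num > 0:

After execution: cnt = 5
5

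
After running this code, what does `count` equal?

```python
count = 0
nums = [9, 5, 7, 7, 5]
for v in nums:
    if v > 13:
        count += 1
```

Let's trace through this code step by step.

Initialize: count = 0
Initialize: nums = [9, 5, 7, 7, 5]
Entering loop: for v in nums:

After execution: count = 0
0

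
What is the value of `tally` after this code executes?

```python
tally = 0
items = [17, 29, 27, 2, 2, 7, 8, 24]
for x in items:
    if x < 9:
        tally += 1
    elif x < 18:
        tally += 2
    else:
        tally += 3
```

Let's trace through this code step by step.

Initialize: tally = 0
Initialize: items = [17, 29, 27, 2, 2, 7, 8, 24]
Entering loop: for x in items:

After execution: tally = 15
15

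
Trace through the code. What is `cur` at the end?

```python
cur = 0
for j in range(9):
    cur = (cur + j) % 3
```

Let's trace through this code step by step.

Initialize: cur = 0
Entering loop: for j in range(9):

After execution: cur = 0
0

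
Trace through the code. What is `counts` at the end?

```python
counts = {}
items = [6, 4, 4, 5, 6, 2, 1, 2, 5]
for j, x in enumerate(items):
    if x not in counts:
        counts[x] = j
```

Let's trace through this code step by step.

Initialize: counts = {}
Initialize: items = [6, 4, 4, 5, 6, 2, 1, 2, 5]
Entering loop: for j, x in enumerate(items):

After execution: counts = {6: 0, 4: 1, 5: 3, 2: 5, 1: 6}
{6: 0, 4: 1, 5: 3, 2: 5, 1: 6}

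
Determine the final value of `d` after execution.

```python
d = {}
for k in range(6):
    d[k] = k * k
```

Let's trace through this code step by step.

Initialize: d = {}
Entering loop: for k in range(6):

After execution: d = {0: 0, 1: 1, 2: 4, 3: 9, 4: 16, 5: 25}
{0: 0, 1: 1, 2: 4, 3: 9, 4: 16, 5: 25}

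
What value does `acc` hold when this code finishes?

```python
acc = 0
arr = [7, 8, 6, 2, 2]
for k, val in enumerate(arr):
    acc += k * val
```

Let's trace through this code step by step.

Initialize: acc = 0
Initialize: arr = [7, 8, 6, 2, 2]
Entering loop: for k, val in enumerate(arr):

After execution: acc = 34
34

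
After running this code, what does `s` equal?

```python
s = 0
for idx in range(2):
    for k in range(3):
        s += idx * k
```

Let's trace through this code step by step.

Initialize: s = 0
Entering loop: for idx in range(2):

After execution: s = 3
3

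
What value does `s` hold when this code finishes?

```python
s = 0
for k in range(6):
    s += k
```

Let's trace through this code step by step.

Initialize: s = 0
Entering loop: for k in range(6):

After execution: s = 15
15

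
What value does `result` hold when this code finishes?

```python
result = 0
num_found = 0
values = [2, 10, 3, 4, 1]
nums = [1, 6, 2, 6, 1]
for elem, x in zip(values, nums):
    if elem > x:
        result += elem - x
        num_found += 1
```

Let's trace through this code step by step.

Initialize: result = 0
Initialize: num_found = 0
Initialize: values = [2, 10, 3, 4, 1]
Initialize: nums = [1, 6, 2, 6, 1]
Entering loop: for elem, x in zip(values, nums):

After execution: result = 6
6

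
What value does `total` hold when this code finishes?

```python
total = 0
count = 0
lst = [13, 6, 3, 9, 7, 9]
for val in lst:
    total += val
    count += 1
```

Let's trace through this code step by step.

Initialize: total = 0
Initialize: count = 0
Initialize: lst = [13, 6, 3, 9, 7, 9]
Entering loop: for val in lst:

After execution: total = 47
47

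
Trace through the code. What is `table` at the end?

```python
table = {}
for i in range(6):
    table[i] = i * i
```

Let's trace through this code step by step.

Initialize: table = {}
Entering loop: for i in range(6):

After execution: table = {0: 0, 1: 1, 2: 4, 3: 9, 4: 16, 5: 25}
{0: 0, 1: 1, 2: 4, 3: 9, 4: 16, 5: 25}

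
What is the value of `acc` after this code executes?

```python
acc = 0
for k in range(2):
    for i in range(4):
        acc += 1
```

Let's trace through this code step by step.

Initialize: acc = 0
Entering loop: for k in range(2):

After execution: acc = 8
8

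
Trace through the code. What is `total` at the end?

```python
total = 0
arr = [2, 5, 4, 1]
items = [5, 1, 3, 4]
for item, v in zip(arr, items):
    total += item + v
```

Let's trace through this code step by step.

Initialize: total = 0
Initialize: arr = [2, 5, 4, 1]
Initialize: items = [5, 1, 3, 4]
Entering loop: for item, v in zip(arr, items):

After execution: total = 25
25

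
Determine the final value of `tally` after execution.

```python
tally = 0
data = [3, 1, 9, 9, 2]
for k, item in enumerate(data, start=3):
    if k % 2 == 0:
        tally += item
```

Let's trace through this code step by step.

Initialize: tally = 0
Initialize: data = [3, 1, 9, 9, 2]
Entering loop: for k, item in enumerate(data, start=3):

After execution: tally = 10
10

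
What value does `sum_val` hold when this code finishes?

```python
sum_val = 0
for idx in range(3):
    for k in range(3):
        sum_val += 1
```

Let's trace through this code step by step.

Initialize: sum_val = 0
Entering loop: for idx in range(3):

After execution: sum_val = 9
9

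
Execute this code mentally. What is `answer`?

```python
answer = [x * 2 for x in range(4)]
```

Let's trace through this code step by step.

Initialize: answer = [x * 2 for x in range(4)]

After execution: answer = [0, 2, 4, 6]
[0, 2, 4, 6]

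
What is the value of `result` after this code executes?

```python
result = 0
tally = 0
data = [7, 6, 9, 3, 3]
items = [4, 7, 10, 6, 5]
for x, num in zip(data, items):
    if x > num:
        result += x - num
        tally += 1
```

Let's trace through this code step by step.

Initialize: result = 0
Initialize: tally = 0
Initialize: data = [7, 6, 9, 3, 3]
Initialize: items = [4, 7, 10, 6, 5]
Entering loop: for x, num in zip(data, items):

After execution: result = 3
3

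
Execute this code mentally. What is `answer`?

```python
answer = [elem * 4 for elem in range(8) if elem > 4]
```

Let's trace through this code step by step.

Initialize: answer = [elem * 4 for elem in range(8) if elem > 4]

After execution: answer = [20, 24, 28]
[20, 24, 28]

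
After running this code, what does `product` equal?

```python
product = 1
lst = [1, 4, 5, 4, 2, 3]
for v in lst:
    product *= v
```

Let's trace through this code step by step.

Initialize: product = 1
Initialize: lst = [1, 4, 5, 4, 2, 3]
Entering loop: for v in lst:

After execution: product = 480
480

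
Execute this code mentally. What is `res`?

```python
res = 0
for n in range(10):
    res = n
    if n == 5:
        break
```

Let's trace through this code step by step.

Initialize: res = 0
Entering loop: for n in range(10):

After execution: res = 5
5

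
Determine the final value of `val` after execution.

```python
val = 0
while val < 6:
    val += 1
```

Let's trace through this code step by step.

Initialize: val = 0
Entering loop: while val < 6:

After execution: val = 6
6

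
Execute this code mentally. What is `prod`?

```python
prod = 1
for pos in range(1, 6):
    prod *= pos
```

Let's trace through this code step by step.

Initialize: prod = 1
Entering loop: for pos in range(1, 6):

After execution: prod = 120
120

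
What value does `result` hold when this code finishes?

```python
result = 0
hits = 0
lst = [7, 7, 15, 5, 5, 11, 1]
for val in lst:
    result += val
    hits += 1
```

Let's trace through this code step by step.

Initialize: result = 0
Initialize: hits = 0
Initialize: lst = [7, 7, 15, 5, 5, 11, 1]
Entering loop: for val in lst:

After execution: result = 51
51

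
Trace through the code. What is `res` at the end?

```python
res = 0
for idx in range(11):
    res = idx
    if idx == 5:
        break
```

Let's trace through this code step by step.

Initialize: res = 0
Entering loop: for idx in range(11):

After execution: res = 5
5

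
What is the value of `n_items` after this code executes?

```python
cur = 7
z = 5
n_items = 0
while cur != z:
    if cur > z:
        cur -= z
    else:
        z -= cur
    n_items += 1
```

Let's trace through this code step by step.

Initialize: cur = 7
Initialize: z = 5
Initialize: n_items = 0
Entering loop: while cur != z:

After execution: n_items = 4
4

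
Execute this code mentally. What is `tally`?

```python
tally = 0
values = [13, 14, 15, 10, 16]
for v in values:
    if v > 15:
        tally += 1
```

Let's trace through this code step by step.

Initialize: tally = 0
Initialize: values = [13, 14, 15, 10, 16]
Entering loop: for v in values:

After execution: tally = 1
1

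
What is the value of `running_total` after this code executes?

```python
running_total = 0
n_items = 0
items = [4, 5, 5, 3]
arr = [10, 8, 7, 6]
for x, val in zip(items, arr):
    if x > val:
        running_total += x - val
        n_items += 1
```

Let's trace through this code step by step.

Initialize: running_total = 0
Initialize: n_items = 0
Initialize: items = [4, 5, 5, 3]
Initialize: arr = [10, 8, 7, 6]
Entering loop: for x, val in zip(items, arr):

After execution: running_total = 0
0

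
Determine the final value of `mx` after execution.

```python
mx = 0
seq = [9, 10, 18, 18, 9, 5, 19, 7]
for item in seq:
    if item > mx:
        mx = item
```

Let's trace through this code step by step.

Initialize: mx = 0
Initialize: seq = [9, 10, 18, 18, 9, 5, 19, 7]
Entering loop: for item in seq:

After execution: mx = 19
19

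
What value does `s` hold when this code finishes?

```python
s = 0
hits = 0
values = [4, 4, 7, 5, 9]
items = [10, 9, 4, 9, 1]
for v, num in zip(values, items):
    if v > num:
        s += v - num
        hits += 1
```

Let's trace through this code step by step.

Initialize: s = 0
Initialize: hits = 0
Initialize: values = [4, 4, 7, 5, 9]
Initialize: items = [10, 9, 4, 9, 1]
Entering loop: for v, num in zip(values, items):

After execution: s = 11
11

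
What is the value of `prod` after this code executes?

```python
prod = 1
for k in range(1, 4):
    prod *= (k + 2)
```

Let's trace through this code step by step.

Initialize: prod = 1
Entering loop: for k in range(1, 4):

After execution: prod = 60
60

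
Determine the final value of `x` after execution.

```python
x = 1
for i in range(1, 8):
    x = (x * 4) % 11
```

Let's trace through this code step by step.

Initialize: x = 1
Entering loop: for i in range(1, 8):

After execution: x = 5
5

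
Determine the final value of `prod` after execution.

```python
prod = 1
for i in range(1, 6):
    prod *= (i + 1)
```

Let's trace through this code step by step.

Initialize: prod = 1
Entering loop: for i in range(1, 6):

After execution: prod = 720
720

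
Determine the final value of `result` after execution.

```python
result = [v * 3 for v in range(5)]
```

Let's trace through this code step by step.

Initialize: result = [v * 3 for v in range(5)]

After execution: result = [0, 3, 6, 9, 12]
[0, 3, 6, 9, 12]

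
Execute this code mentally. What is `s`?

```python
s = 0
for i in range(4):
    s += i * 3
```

Let's trace through this code step by step.

Initialize: s = 0
Entering loop: for i in range(4):

After execution: s = 18
18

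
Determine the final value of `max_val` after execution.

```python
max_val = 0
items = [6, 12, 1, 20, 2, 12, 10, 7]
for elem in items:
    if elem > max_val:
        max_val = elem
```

Let's trace through this code step by step.

Initialize: max_val = 0
Initialize: items = [6, 12, 1, 20, 2, 12, 10, 7]
Entering loop: for elem in items:

After execution: max_val = 20
20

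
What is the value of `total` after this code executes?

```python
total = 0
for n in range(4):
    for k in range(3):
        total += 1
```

Let's trace through this code step by step.

Initialize: total = 0
Entering loop: for n in range(4):

After execution: total = 12
12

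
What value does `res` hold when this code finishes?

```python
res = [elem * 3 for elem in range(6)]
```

Let's trace through this code step by step.

Initialize: res = [elem * 3 for elem in range(6)]

After execution: res = [0, 3, 6, 9, 12, 15]
[0, 3, 6, 9, 12, 15]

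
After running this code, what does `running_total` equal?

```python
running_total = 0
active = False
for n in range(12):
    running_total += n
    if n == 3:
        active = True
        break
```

Let's trace through this code step by step.

Initialize: running_total = 0
Initialize: active = False
Entering loop: for n in range(12):

After execution: running_total = 6
6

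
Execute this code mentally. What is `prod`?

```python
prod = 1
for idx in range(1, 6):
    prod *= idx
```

Let's trace through this code step by step.

Initialize: prod = 1
Entering loop: for idx in range(1, 6):

After execution: prod = 120
120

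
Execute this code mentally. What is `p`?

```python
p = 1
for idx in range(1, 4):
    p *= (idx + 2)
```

Let's trace through this code step by step.

Initialize: p = 1
Entering loop: for idx in range(1, 4):

After execution: p = 60
60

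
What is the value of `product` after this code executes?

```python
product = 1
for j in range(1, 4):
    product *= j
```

Let's trace through this code step by step.

Initialize: product = 1
Entering loop: for j in range(1, 4):

After execution: product = 6
6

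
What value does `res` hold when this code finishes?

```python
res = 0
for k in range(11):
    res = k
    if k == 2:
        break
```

Let's trace through this code step by step.

Initialize: res = 0
Entering loop: for k in range(11):

After execution: res = 2
2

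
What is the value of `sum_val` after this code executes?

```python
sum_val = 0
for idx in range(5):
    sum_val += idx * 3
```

Let's trace through this code step by step.

Initialize: sum_val = 0
Entering loop: for idx in range(5):

After execution: sum_val = 30
30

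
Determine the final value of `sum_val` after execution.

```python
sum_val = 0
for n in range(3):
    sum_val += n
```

Let's trace through this code step by step.

Initialize: sum_val = 0
Entering loop: for n in range(3):

After execution: sum_val = 3
3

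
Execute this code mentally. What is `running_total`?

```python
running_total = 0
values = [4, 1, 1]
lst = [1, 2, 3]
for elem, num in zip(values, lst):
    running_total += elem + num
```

Let's trace through this code step by step.

Initialize: running_total = 0
Initialize: values = [4, 1, 1]
Initialize: lst = [1, 2, 3]
Entering loop: for elem, num in zip(values, lst):

After execution: running_total = 12
12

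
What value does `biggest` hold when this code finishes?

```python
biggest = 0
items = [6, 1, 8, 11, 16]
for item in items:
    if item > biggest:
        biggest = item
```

Let's trace through this code step by step.

Initialize: biggest = 0
Initialize: items = [6, 1, 8, 11, 16]
Entering loop: for item in items:

After execution: biggest = 16
16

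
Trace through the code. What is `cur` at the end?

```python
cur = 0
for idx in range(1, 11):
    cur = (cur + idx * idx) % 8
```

Let's trace through this code step by step.

Initialize: cur = 0
Entering loop: for idx in range(1, 11):

After execution: cur = 1
1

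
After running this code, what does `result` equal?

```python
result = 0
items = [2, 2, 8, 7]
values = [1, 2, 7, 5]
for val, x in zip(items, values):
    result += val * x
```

Let's trace through this code step by step.

Initialize: result = 0
Initialize: items = [2, 2, 8, 7]
Initialize: values = [1, 2, 7, 5]
Entering loop: for val, x in zip(items, values):

After execution: result = 97
97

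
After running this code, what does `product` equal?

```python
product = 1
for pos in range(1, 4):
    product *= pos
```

Let's trace through this code step by step.

Initialize: product = 1
Entering loop: for pos in range(1, 4):

After execution: product = 6
6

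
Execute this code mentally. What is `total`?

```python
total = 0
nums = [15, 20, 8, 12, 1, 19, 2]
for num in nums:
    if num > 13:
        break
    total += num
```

Let's trace through this code step by step.

Initialize: total = 0
Initialize: nums = [15, 20, 8, 12, 1, 19, 2]
Entering loop: for num in nums:

After execution: total = 0
0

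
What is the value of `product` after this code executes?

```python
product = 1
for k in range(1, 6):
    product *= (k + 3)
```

Let's trace through this code step by step.

Initialize: product = 1
Entering loop: for k in range(1, 6):

After execution: product = 6720
6720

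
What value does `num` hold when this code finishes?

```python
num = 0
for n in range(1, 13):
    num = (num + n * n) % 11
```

Let's trace through this code step by step.

Initialize: num = 0
Entering loop: for n in range(1, 13):

After execution: num = 1
1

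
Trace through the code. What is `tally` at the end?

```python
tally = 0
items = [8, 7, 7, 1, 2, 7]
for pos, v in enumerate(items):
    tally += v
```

Let's trace through this code step by step.

Initialize: tally = 0
Initialize: items = [8, 7, 7, 1, 2, 7]
Entering loop: for pos, v in enumerate(items):

After execution: tally = 32
32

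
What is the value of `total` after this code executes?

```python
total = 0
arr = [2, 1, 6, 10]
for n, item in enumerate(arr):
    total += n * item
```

Let's trace through this code step by step.

Initialize: total = 0
Initialize: arr = [2, 1, 6, 10]
Entering loop: for n, item in enumerate(arr):

After execution: total = 43
43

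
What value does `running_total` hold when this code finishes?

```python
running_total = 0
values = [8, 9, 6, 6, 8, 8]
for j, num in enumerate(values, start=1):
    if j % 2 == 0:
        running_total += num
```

Let's trace through this code step by step.

Initialize: running_total = 0
Initialize: values = [8, 9, 6, 6, 8, 8]
Entering loop: for j, num in enumerate(values, start=1):

After execution: running_total = 23
23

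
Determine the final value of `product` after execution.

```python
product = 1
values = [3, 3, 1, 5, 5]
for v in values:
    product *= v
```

Let's trace through this code step by step.

Initialize: product = 1
Initialize: values = [3, 3, 1, 5, 5]
Entering loop: for v in values:

After execution: product = 225
225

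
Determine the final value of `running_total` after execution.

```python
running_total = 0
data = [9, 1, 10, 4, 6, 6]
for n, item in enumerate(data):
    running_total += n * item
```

Let's trace through this code step by step.

Initialize: running_total = 0
Initialize: data = [9, 1, 10, 4, 6, 6]
Entering loop: for n, item in enumerate(data):

After execution: running_total = 87
87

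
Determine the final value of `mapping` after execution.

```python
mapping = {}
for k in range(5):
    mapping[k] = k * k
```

Let's trace through this code step by step.

Initialize: mapping = {}
Entering loop: for k in range(5):

After execution: mapping = {0: 0, 1: 1, 2: 4, 3: 9, 4: 16}
{0: 0, 1: 1, 2: 4, 3: 9, 4: 16}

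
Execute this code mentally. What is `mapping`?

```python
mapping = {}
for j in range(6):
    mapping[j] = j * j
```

Let's trace through this code step by step.

Initialize: mapping = {}
Entering loop: for j in range(6):

After execution: mapping = {0: 0, 1: 1, 2: 4, 3: 9, 4: 16, 5: 25}
{0: 0, 1: 1, 2: 4, 3: 9, 4: 16, 5: 25}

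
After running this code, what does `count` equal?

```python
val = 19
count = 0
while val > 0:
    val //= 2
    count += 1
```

Let's trace through this code step by step.

Initialize: val = 19
Initialize: count = 0
Entering loop: while val > 0:

After execution: count = 5
5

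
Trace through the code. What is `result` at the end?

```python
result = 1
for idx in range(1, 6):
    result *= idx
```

Let's trace through this code step by step.

Initialize: result = 1
Entering loop: for idx in range(1, 6):

After execution: result = 120
120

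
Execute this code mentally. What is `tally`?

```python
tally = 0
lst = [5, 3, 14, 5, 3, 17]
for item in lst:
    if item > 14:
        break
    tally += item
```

Let's trace through this code step by step.

Initialize: tally = 0
Initialize: lst = [5, 3, 14, 5, 3, 17]
Entering loop: for item in lst:

After execution: tally = 30
30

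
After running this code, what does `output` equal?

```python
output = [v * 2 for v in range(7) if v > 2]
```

Let's trace through this code step by step.

Initialize: output = [v * 2 for v in range(7) if v > 2]

After execution: output = [6, 8, 10, 12]
[6, 8, 10, 12]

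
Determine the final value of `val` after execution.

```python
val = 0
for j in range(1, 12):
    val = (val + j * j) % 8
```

Let's trace through this code step by step.

Initialize: val = 0
Entering loop: for j in range(1, 12):

After execution: val = 2
2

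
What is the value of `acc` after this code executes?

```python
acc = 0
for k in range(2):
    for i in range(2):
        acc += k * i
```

Let's trace through this code step by step.

Initialize: acc = 0
Entering loop: for k in range(2):

After execution: acc = 1
1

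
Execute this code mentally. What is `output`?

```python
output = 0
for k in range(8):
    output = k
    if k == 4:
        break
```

Let's trace through this code step by step.

Initialize: output = 0
Entering loop: for k in range(8):

After execution: output = 4
4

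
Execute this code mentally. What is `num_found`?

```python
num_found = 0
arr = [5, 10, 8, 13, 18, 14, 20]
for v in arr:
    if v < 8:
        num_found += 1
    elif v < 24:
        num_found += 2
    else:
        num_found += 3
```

Let's trace through this code step by step.

Initialize: num_found = 0
Initialize: arr = [5, 10, 8, 13, 18, 14, 20]
Entering loop: for v in arr:

After execution: num_found = 13
13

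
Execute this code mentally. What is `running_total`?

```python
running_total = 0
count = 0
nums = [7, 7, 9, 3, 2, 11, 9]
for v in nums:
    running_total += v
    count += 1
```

Let's trace through this code step by step.

Initialize: running_total = 0
Initialize: count = 0
Initialize: nums = [7, 7, 9, 3, 2, 11, 9]
Entering loop: for v in nums:

After execution: running_total = 48
48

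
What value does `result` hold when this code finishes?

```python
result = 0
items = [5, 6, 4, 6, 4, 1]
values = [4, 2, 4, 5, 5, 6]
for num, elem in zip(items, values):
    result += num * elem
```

Let's trace through this code step by step.

Initialize: result = 0
Initialize: items = [5, 6, 4, 6, 4, 1]
Initialize: values = [4, 2, 4, 5, 5, 6]
Entering loop: for num, elem in zip(items, values):

After execution: result = 104
104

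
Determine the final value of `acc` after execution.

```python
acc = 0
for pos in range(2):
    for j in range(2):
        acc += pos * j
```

Let's trace through this code step by step.

Initialize: acc = 0
Entering loop: for pos in range(2):

After execution: acc = 1
1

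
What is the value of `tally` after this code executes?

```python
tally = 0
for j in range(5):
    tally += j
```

Let's trace through this code step by step.

Initialize: tally = 0
Entering loop: for j in range(5):

After execution: tally = 10
10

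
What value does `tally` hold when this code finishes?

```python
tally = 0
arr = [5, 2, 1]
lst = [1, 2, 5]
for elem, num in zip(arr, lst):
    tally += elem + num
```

Let's trace through this code step by step.

Initialize: tally = 0
Initialize: arr = [5, 2, 1]
Initialize: lst = [1, 2, 5]
Entering loop: for elem, num in zip(arr, lst):

After execution: tally = 16
16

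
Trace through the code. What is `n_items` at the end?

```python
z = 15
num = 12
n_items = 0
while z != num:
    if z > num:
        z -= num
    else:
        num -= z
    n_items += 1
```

Let's trace through this code step by step.

Initialize: z = 15
Initialize: num = 12
Initialize: n_items = 0
Entering loop: while z != num:

After execution: n_items = 4
4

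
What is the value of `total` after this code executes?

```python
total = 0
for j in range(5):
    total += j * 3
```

Let's trace through this code step by step.

Initialize: total = 0
Entering loop: for j in range(5):

After execution: total = 30
30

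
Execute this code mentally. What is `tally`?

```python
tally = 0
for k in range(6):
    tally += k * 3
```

Let's trace through this code step by step.

Initialize: tally = 0
Entering loop: for k in range(6):

After execution: tally = 45
45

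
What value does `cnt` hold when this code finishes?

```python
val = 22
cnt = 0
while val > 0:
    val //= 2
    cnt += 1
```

Let's trace through this code step by step.

Initialize: val = 22
Initialize: cnt = 0
Entering loop: while val > 0:

After execution: cnt = 5
5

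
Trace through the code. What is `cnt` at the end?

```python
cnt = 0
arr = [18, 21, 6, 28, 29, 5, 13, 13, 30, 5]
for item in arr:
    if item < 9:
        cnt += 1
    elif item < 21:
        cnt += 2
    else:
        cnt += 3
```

Let's trace through this code step by step.

Initialize: cnt = 0
Initialize: arr = [18, 21, 6, 28, 29, 5, 13, 13, 30, 5]
Entering loop: for item in arr:

After execution: cnt = 21
21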